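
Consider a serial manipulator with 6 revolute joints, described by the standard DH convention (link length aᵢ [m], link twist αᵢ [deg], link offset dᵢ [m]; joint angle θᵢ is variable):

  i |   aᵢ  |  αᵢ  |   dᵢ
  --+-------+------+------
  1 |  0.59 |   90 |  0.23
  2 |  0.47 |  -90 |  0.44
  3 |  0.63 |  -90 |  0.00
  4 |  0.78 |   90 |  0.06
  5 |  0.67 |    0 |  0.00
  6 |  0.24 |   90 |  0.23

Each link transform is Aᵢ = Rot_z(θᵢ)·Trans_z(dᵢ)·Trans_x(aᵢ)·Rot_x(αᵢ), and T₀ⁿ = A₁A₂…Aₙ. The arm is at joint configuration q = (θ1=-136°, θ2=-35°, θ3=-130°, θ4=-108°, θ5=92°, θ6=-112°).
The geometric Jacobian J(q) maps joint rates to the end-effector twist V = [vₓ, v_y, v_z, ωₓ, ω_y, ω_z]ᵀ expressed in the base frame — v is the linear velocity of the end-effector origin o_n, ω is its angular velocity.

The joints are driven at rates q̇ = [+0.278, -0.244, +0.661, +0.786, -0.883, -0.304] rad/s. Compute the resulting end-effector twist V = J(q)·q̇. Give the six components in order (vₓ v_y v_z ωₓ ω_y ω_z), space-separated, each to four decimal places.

o_n = [-1.9610, -0.5887, 0.4226]
J₁: ẑ×o_n = [0.5887, -1.9610, 0.0000], ω = ẑ
J2: z=[-0.6947, 0.7193, 0.0000] o=[-0.4244, -0.4098, 0.2300] → [0.1385, 0.1338, 1.2296, -0.6947, 0.7193, 0.0000]
J3: z=[-0.4126, -0.3984, 0.8192] o=[-1.0070, -0.3608, -0.0396] → [0.0026, -0.5908, -0.2861, -0.4126, -0.3984, 0.8192]
J4: z=[-0.8979, 0.0265, -0.4394] o=[-1.1036, 0.2168, 0.1927] → [-0.3478, 0.5831, 0.7460, -0.8979, 0.0265, -0.4394]
J5: z=[0.2734, -0.7488, -0.6038] o=[-1.4266, -0.2982, 0.6851] → [0.0212, 0.3944, -0.4796, 0.2734, -0.7488, -0.6038]
J6: z=[0.2734, -0.7488, -0.6038] o=[-2.0198, -0.2649, 0.3754] → [-0.2308, -0.0484, -0.0445, 0.2734, -0.7488, -0.6038]
V = J·q̇ = [-0.0904, -0.8435, 0.5342, -1.1335, 0.4708, 1.1908]

-0.0904 -0.8435 0.5342 -1.1335 0.4708 1.1908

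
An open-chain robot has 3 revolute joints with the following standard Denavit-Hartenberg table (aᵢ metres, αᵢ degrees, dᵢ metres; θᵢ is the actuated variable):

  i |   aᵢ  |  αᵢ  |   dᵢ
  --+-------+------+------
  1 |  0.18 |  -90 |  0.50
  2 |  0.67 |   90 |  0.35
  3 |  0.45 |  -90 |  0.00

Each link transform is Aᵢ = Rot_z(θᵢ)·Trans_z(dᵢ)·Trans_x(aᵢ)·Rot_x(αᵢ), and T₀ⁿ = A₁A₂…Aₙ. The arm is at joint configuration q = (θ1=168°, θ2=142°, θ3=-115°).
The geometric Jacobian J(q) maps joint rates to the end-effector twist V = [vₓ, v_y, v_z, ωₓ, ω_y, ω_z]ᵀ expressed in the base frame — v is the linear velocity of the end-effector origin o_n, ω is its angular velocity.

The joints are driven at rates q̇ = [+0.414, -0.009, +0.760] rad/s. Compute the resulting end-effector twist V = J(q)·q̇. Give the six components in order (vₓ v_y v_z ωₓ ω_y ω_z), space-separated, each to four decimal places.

0.2600 0.1763 -0.1942 -0.4558 0.1061 -0.1849

o_n = [0.2058, 0.0154, 0.2046]
J₁: ẑ×o_n = [-0.0154, 0.2058, 0.0000], ω = ẑ
J2: z=[-0.2079, -0.9781, 0.0000] o=[-0.1761, 0.0374, 0.5000] → [0.2890, -0.0614, 0.3781, -0.2079, -0.9781, 0.0000]
J3: z=[-0.6022, 0.1280, -0.7880] o=[0.2676, -0.4147, 0.0875] → [0.3539, 0.1192, -0.2511, -0.6022, 0.1280, -0.7880]
V = J·q̇ = [0.2600, 0.1763, -0.1942, -0.4558, 0.1061, -0.1849]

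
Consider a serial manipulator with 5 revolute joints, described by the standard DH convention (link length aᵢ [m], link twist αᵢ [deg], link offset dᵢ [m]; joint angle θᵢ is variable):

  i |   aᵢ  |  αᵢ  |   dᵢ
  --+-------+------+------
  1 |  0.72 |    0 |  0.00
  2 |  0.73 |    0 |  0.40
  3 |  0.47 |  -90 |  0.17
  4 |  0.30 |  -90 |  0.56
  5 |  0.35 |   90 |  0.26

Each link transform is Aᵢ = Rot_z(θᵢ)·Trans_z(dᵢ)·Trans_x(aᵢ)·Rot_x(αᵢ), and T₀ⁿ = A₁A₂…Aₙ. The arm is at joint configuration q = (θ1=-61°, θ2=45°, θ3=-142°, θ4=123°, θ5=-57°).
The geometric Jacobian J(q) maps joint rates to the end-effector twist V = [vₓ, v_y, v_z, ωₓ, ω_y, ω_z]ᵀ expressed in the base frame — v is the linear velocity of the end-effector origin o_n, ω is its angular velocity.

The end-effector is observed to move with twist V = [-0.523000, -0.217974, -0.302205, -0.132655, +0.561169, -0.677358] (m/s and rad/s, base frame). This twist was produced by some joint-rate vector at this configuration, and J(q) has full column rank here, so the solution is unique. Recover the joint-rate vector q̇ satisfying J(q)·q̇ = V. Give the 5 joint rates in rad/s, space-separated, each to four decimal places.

o_n = [1.3847, -1.6166, 0.3001]
J₁: ẑ×o_n = [1.6166, 1.3847, -0.0000], ω = ẑ
J2: z=[0.0000, 0.0000, 1.0000] o=[0.3491, -0.6297, 0.0000] → [0.9869, 1.0356, -0.0000, 0.0000, 0.0000, 1.0000]
J3: z=[0.0000, 0.0000, 1.0000] o=[1.0508, -0.8309, 0.4000] → [0.7857, 0.3339, -0.0000, 0.0000, 0.0000, 1.0000]
J4: z=[0.3746, -0.9272, 0.0000] o=[0.6150, -1.0070, 0.5700] → [0.2502, 0.1011, 0.4853, 0.3746, -0.9272, 0.0000]
J5: z=[0.7776, 0.3142, 0.5446] o=[0.9763, -1.4650, 0.3184] → [0.0768, 0.2366, -0.2462, 0.7776, 0.3142, 0.5446]
q̇ = J⁺·V = [0.3230, -0.3980, -0.6590, -0.5700, 0.1040]

0.3230 -0.3980 -0.6590 -0.5700 0.1040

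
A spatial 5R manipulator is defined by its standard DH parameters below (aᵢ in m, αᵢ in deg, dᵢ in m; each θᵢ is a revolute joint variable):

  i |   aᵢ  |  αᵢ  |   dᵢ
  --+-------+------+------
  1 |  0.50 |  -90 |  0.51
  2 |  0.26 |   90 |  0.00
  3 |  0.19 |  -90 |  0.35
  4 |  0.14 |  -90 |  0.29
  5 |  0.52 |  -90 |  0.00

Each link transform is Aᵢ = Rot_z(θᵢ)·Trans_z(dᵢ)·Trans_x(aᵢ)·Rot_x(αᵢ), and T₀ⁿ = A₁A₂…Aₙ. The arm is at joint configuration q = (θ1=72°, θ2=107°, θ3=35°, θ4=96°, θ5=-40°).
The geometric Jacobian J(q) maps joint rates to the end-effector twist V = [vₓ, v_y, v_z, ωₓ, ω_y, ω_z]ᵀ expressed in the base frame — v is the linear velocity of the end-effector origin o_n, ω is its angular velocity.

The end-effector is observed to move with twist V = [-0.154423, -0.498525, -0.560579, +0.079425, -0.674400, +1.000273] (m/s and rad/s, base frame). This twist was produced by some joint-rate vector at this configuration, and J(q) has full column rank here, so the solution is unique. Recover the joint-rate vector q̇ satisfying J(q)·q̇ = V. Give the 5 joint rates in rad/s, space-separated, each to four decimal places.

0.1290 0.1500 -0.9270 0.0190 0.7880

o_n = [-0.4606, 0.4854, 0.5532]
J₁: ẑ×o_n = [-0.4854, -0.4606, 0.0000], ω = ẑ
J2: z=[-0.9511, 0.3090, 0.0000] o=[0.1545, 0.4755, 0.5100] → [0.0134, 0.0411, 0.1807, -0.9511, 0.3090, 0.0000]
J3: z=[0.2955, 0.9095, -0.2924] o=[0.1310, 0.4032, 0.2614] → [0.2895, 0.0867, 0.5624, 0.2955, 0.9095, -0.2924]
J4: z=[-0.7272, 0.4126, 0.5485] o=[0.1167, 0.7120, 0.0102] → [0.3483, 0.0782, 0.4030, -0.7272, 0.4126, 0.5485]
J5: z=[0.6470, 0.1453, 0.7485] o=[-0.1262, 0.7057, 0.2214] → [0.2131, -0.4649, -0.0939, 0.6470, 0.1453, 0.7485]
q̇ = J⁺·V = [0.1290, 0.1500, -0.9270, 0.0190, 0.7880]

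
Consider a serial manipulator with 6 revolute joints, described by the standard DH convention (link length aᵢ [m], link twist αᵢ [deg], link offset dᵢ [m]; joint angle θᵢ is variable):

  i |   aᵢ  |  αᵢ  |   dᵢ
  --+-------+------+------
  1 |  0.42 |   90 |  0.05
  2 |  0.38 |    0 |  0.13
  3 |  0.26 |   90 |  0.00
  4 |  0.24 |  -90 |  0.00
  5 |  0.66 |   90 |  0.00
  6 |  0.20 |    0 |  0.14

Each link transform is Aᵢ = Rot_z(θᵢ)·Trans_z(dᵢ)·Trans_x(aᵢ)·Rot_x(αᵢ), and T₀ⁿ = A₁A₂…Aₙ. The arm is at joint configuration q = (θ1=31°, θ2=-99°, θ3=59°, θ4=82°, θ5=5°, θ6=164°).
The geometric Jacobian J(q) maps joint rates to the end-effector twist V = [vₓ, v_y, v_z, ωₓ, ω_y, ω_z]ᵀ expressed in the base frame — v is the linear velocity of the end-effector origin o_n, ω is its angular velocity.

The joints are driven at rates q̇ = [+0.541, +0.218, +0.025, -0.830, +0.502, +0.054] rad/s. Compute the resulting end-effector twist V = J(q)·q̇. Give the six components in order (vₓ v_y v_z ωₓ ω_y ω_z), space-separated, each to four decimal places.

0.9110 0.8743 -0.1821 0.2652 -0.2111 1.4547

o_n = [0.8924, -0.4541, -0.5972]
J₁: ẑ×o_n = [0.4541, 0.8924, -0.0000], ω = ẑ
J2: z=[0.5150, -0.8572, 0.0000] o=[0.3600, 0.2163, 0.0500] → [0.5548, 0.3333, 0.1110, 0.5150, -0.8572, 0.0000]
J3: z=[0.5150, -0.8572, 0.0000] o=[0.3760, 0.0743, -0.3253] → [0.2331, 0.1400, 0.1705, 0.5150, -0.8572, 0.0000]
J4: z=[-0.5510, -0.3311, -0.7660] o=[0.5467, 0.1768, -0.4924] → [-0.4487, -0.3225, 0.4621, -0.5510, -0.3311, -0.7660]
J5: z=[-0.5786, -0.5100, 0.6365] o=[0.6911, -0.0137, -0.5139] → [0.3228, 0.0799, 0.3575, -0.5786, -0.5100, 0.6365]
J6: z=[-0.4965, -0.3990, -0.7709] o=[1.1182, -0.5166, -0.5287] → [0.0756, 0.1401, -0.1211, -0.4965, -0.3990, -0.7709]
V = J·q̇ = [0.9110, 0.8743, -0.1821, 0.2652, -0.2111, 1.4547]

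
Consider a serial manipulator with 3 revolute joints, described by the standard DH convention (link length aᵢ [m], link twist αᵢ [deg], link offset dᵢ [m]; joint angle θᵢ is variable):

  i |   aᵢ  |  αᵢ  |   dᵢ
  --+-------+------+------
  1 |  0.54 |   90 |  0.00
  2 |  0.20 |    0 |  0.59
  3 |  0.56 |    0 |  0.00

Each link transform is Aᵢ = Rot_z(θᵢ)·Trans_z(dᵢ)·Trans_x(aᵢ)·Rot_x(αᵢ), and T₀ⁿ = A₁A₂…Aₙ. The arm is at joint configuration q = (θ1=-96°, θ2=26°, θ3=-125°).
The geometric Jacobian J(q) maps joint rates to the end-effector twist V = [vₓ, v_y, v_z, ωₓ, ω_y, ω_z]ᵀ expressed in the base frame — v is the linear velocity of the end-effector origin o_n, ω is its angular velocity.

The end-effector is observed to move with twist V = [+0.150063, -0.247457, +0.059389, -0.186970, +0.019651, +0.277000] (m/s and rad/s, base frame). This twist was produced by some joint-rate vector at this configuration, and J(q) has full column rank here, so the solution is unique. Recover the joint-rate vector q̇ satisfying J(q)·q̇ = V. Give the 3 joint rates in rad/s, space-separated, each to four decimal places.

0.2770 0.4220 -0.2340

o_n = [-0.6528, -0.5670, -0.4654]
J₁: ẑ×o_n = [0.5670, -0.6528, 0.0000], ω = ẑ
J2: z=[-0.9945, 0.1045, 0.0000] o=[-0.0564, -0.5370, 0.0000] → [-0.0487, -0.4629, 0.0922, -0.9945, 0.1045, 0.0000]
J3: z=[-0.9945, 0.1045, 0.0000] o=[-0.6620, -0.6541, 0.0877] → [-0.0578, -0.5501, -0.0876, -0.9945, 0.1045, 0.0000]
q̇ = J⁺·V = [0.2770, 0.4220, -0.2340]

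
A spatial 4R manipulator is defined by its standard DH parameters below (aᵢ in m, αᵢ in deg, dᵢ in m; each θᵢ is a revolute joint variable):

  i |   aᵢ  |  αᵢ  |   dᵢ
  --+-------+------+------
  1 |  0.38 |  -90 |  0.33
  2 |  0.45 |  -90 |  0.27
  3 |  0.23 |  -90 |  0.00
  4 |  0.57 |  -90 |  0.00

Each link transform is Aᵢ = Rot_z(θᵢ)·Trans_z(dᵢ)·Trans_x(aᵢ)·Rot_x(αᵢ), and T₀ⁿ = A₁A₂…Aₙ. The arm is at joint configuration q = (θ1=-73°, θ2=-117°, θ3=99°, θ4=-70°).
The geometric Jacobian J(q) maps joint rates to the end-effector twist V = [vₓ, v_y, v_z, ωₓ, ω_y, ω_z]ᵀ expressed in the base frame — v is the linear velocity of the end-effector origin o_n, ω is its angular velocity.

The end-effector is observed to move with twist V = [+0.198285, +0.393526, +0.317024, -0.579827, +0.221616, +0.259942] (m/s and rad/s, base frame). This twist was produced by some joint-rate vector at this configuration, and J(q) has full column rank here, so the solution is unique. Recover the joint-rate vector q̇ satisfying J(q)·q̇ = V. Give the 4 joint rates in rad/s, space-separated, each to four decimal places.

0.5840 -0.5080 -0.4870 0.1170

o_n = [0.0566, -0.6971, 0.9149]
J₁: ẑ×o_n = [0.6971, 0.0566, -0.0000], ω = ẑ
J2: z=[0.9563, 0.2924, 0.0000] o=[0.1111, -0.3634, 0.3300] → [0.1710, -0.5593, -0.3031, 0.9563, 0.2924, 0.0000]
J3: z=[0.2605, -0.8521, 0.4540] o=[0.3096, -0.0891, 0.7310] → [0.1193, -0.1628, -0.3740, 0.2605, -0.8521, 0.4540]
J4: z=[0.2807, -0.3831, -0.8800] o=[0.0971, -0.1711, 0.6989] → [-0.5456, -0.0249, -0.1632, 0.2807, -0.3831, -0.8800]
q̇ = J⁺·V = [0.5840, -0.5080, -0.4870, 0.1170]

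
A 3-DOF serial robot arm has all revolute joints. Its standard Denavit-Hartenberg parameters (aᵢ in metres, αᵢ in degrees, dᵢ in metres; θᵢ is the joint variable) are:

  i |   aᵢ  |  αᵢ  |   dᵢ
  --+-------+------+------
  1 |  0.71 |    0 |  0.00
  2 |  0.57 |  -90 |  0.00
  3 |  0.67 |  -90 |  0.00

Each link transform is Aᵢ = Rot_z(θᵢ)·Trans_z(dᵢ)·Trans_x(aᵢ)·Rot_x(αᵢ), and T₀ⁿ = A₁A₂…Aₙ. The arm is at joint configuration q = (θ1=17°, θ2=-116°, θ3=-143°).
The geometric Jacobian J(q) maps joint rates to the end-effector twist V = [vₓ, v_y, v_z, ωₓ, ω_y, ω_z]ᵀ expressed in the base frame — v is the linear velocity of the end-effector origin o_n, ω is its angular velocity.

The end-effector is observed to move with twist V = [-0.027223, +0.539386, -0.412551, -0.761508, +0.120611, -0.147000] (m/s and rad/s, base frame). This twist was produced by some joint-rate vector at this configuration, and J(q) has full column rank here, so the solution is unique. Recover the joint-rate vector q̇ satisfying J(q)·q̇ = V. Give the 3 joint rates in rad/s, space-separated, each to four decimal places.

0.3410 -0.4880 -0.7710

o_n = [0.6735, 0.1731, 0.4032]
J₁: ẑ×o_n = [-0.1731, 0.6735, 0.0000], ω = ẑ
J2: z=[0.0000, 0.0000, 1.0000] o=[0.6790, 0.2076, 0.0000] → [0.0345, -0.0055, 0.0000, 0.0000, 0.0000, 1.0000]
J3: z=[0.9877, -0.1564, 0.0000] o=[0.5898, -0.3554, 0.0000] → [-0.0631, -0.3983, 0.5351, 0.9877, -0.1564, 0.0000]
q̇ = J⁺·V = [0.3410, -0.4880, -0.7710]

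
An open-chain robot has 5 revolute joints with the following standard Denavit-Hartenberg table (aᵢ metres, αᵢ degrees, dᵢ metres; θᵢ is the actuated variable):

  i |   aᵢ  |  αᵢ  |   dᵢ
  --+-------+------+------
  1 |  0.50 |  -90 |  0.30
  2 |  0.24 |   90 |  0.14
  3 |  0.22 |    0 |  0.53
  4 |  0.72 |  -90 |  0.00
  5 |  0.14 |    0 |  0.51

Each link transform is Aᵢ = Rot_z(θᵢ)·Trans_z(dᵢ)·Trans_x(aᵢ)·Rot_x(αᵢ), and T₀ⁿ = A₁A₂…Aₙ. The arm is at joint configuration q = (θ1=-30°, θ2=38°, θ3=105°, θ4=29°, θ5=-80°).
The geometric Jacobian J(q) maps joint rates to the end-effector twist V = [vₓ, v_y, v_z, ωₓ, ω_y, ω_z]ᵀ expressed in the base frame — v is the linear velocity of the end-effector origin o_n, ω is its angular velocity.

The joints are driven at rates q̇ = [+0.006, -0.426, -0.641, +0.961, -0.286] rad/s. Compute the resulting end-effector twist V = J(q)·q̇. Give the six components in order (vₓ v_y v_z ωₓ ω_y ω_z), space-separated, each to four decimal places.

o_n = [0.5776, 0.2827, 1.2578]
J₁: ẑ×o_n = [-0.2827, 0.5776, 0.0000], ω = ẑ
J2: z=[0.5000, 0.8660, 0.0000] o=[0.4330, -0.2500, 0.3000] → [0.8295, -0.4789, 0.1411, 0.5000, 0.8660, 0.0000]
J3: z=[0.5332, -0.3078, 0.7880] o=[0.6668, -0.2233, 0.1522] → [-0.7391, -0.6597, 0.2423, 0.5332, -0.3078, 0.7880]
J4: z=[0.5332, -0.3078, 0.7880] o=[1.0168, -0.1800, 0.6049] → [-0.5656, -0.6941, 0.1115, 0.5332, -0.3078, 0.7880]
J5: z=[-0.8382, -0.3182, 0.4429] o=[0.9344, 0.4656, 0.9129] → [-0.0287, 0.1311, 0.0398, -0.8382, -0.3182, 0.4429]
V = J·q̇ = [-0.4166, -0.0742, -0.1197, 0.1974, -0.3764, 0.1315]

-0.4166 -0.0742 -0.1197 0.1974 -0.3764 0.1315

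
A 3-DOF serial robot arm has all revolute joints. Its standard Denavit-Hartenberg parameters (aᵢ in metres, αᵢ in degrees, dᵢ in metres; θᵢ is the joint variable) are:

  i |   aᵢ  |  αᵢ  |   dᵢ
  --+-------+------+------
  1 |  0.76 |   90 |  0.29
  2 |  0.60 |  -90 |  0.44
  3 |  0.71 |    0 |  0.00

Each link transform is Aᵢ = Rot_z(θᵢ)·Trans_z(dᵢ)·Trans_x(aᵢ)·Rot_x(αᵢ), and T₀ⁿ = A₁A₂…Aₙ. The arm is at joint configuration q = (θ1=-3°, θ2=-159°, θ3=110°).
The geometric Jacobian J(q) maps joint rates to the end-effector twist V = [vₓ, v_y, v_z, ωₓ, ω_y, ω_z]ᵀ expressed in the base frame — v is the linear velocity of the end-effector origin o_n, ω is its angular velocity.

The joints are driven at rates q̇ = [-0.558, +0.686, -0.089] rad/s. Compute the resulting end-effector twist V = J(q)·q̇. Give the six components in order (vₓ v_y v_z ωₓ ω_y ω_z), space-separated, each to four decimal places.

o_n = [0.4379, 0.2045, 0.1620]
J₁: ẑ×o_n = [-0.2045, 0.4379, 0.0000], ω = ẑ
J2: z=[-0.0523, -0.9986, 0.0000] o=[0.7590, -0.0398, 0.2900] → [0.1278, -0.0067, -0.3334, -0.0523, -0.9986, 0.0000]
J3: z=[0.3579, -0.0188, -0.9336] o=[0.1766, -0.4499, 0.0750] → [0.6093, -0.2751, 0.2391, 0.3579, -0.0188, -0.9336]
V = J·q̇ = [0.1476, -0.2244, -0.2500, -0.0678, -0.6834, -0.4749]

0.1476 -0.2244 -0.2500 -0.0678 -0.6834 -0.4749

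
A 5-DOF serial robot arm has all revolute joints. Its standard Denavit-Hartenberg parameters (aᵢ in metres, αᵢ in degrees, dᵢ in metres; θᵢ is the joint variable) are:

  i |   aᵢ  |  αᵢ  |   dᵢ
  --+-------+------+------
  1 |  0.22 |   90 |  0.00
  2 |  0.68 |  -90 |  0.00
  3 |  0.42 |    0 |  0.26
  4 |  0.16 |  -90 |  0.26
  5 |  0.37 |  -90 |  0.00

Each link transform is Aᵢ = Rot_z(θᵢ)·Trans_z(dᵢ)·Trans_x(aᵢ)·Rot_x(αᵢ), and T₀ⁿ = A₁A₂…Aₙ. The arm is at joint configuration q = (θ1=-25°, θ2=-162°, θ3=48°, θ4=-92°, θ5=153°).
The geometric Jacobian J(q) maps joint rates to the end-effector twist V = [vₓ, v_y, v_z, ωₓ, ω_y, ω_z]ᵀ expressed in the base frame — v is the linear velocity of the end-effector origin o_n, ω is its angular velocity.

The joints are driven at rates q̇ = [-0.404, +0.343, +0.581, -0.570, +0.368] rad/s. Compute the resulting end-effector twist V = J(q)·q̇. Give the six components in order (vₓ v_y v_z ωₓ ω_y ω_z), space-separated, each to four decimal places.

o_n = [-0.2435, 0.5880, -0.5941]
J₁: ẑ×o_n = [-0.5880, -0.2435, 0.0000], ω = ẑ
J2: z=[-0.4226, -0.9063, 0.0000] o=[0.1994, -0.0930, 0.0000] → [0.5384, -0.2511, -0.6891, -0.4226, -0.9063, 0.0000]
J3: z=[0.2801, -0.1306, -0.9511] o=[-0.3867, 0.1803, -0.2101] → [0.4378, -0.0287, 0.1329, 0.2801, -0.1306, -0.9511]
J4: z=[0.2801, -0.1306, -0.9511] o=[-0.4243, 0.5422, -0.5443] → [0.0500, -0.1580, 0.0364, 0.2801, -0.1306, -0.9511]
J5: z=[-0.2948, 0.9311, -0.2147] o=[-0.4976, 0.4538, -0.8271] → [0.2458, 0.0141, -0.2762, -0.2948, 0.9311, -0.2147]
V = J·q̇ = [0.7385, 0.0908, -0.2816, -0.2503, 0.0304, -0.4935]

0.7385 0.0908 -0.2816 -0.2503 0.0304 -0.4935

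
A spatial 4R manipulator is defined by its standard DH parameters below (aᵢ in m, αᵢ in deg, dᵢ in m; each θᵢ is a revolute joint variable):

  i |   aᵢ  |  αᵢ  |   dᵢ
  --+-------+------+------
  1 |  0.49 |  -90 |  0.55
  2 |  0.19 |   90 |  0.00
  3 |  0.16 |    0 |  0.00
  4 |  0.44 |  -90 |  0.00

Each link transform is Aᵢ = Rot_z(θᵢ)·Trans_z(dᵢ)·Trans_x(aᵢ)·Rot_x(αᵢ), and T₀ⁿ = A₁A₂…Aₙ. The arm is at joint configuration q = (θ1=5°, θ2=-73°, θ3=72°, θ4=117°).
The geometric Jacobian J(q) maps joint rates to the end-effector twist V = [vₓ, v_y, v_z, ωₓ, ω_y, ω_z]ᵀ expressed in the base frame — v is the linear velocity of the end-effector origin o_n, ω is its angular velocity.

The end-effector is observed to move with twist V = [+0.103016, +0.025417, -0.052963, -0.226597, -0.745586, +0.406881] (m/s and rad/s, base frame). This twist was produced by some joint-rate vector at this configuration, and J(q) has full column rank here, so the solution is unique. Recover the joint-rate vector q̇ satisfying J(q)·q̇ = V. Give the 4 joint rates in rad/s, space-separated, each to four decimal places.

o_n = [0.4240, 0.1208, 0.3634]
J₁: ẑ×o_n = [-0.1208, 0.4240, 0.0000], ω = ẑ
J2: z=[-0.0872, 0.9962, 0.0000] o=[0.4881, 0.0427, 0.5500] → [-0.1859, -0.0163, 0.0571, -0.0872, 0.9962, 0.0000]
J3: z=[-0.9527, -0.0833, 0.2924] o=[0.5435, 0.0475, 0.7317] → [0.0093, -0.3858, -0.0797, -0.9527, -0.0833, 0.2924]
J4: z=[-0.9527, -0.0833, 0.2924] o=[0.5446, 0.2004, 0.7790] → [0.0579, -0.4312, 0.0658, -0.9527, -0.0833, 0.2924]
q̇ = J⁺·V = [0.3180, -0.7230, 0.2180, 0.0860]

0.3180 -0.7230 0.2180 0.0860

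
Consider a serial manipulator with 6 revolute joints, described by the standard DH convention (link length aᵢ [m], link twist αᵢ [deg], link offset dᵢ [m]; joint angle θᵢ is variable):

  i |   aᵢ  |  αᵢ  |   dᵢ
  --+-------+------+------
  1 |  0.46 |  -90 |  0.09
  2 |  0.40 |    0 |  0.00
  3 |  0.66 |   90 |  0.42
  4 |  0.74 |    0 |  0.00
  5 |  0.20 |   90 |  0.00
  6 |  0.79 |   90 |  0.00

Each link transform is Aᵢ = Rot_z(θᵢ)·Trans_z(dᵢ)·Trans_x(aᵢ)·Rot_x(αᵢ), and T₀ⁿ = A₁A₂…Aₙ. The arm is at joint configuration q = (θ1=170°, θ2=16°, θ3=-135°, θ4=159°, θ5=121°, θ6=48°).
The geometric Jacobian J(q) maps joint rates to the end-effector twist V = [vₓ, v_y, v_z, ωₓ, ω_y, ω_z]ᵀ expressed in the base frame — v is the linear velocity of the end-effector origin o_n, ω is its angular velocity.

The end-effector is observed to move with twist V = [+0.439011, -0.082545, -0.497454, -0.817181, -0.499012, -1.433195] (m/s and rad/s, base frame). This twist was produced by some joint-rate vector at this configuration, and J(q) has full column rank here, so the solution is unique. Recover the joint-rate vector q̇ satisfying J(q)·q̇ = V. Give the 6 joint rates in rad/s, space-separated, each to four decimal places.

-0.9710 0.9680 -0.2020 0.1580 -0.5620 0.7640

o_n = [-0.2747, 0.0813, -0.2212]
J₁: ẑ×o_n = [-0.0813, -0.2747, 0.0000], ω = ẑ
J2: z=[-0.1736, -0.9848, 0.0000] o=[-0.4530, 0.0799, 0.0900] → [0.3065, -0.0540, 0.1754, -0.1736, -0.9848, 0.0000]
J3: z=[-0.1736, -0.9848, 0.0000] o=[-0.8317, 0.1466, -0.0203] → [0.1979, -0.0349, 0.5599, -0.1736, -0.9848, 0.0000]
J4: z=[0.8613, -0.1519, -0.4848] o=[-0.5895, -0.3225, 0.5570] → [0.3140, 0.5177, 0.3956, 0.8613, -0.1519, -0.4848]
J5: z=[0.8613, -0.1519, -0.4848] o=[-0.9654, -0.5255, -0.0472] → [0.3206, -0.1850, 0.6276, 0.8613, -0.1519, -0.4848]
J6: z=[-0.4400, 0.2539, -0.8613] o=[-0.9146, -0.3345, -0.0169] → [0.3062, -0.6411, -0.3454, -0.4400, 0.2539, -0.8613]
q̇ = J⁺·V = [-0.9710, 0.9680, -0.2020, 0.1580, -0.5620, 0.7640]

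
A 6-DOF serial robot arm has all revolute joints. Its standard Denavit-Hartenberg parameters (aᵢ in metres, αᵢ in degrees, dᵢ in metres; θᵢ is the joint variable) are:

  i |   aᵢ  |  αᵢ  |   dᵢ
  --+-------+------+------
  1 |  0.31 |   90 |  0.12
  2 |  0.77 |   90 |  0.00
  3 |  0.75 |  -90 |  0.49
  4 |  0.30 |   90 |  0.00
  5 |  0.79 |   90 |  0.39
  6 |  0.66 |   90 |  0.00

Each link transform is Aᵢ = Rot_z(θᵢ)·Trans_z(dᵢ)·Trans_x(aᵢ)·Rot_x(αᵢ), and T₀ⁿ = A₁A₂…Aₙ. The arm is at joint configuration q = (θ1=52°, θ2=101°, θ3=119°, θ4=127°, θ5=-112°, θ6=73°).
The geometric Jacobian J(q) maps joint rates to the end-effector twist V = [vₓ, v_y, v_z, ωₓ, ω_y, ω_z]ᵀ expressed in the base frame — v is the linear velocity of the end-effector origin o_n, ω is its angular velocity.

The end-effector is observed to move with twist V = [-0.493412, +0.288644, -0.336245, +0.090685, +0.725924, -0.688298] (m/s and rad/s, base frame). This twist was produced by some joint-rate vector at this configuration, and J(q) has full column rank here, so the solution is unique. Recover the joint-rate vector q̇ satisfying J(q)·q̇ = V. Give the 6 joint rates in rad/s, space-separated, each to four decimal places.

o_n = [1.5114, -1.0656, 0.8804]
J₁: ẑ×o_n = [1.0656, 1.5114, -0.0000], ω = ẑ
J2: z=[0.7880, -0.6157, 0.0000] o=[0.1909, 0.2443, 0.1200] → [-0.4681, -0.5992, -0.2192, 0.7880, -0.6157, 0.0000]
J3: z=[0.6044, 0.7735, 0.1908] o=[0.1004, 0.1285, 0.8759] → [0.2313, 0.2665, -1.8131, 0.6044, 0.7735, 0.1908]
J4: z=[-0.2793, 0.4300, -0.8586] o=[0.9562, 0.1584, 0.6124] → [-0.9356, -0.4019, 0.1031, -0.2793, 0.4300, -0.8586]
J5: z=[0.2322, -0.8373, -0.4949] o=[0.6766, 0.0571, 0.6526] → [-0.7463, -0.4660, 0.4383, 0.2322, -0.8373, -0.4949]
J6: z=[0.7592, 0.4741, -0.4459] o=[1.2475, -0.4845, 1.0488] → [-0.3389, 0.0102, -0.5662, 0.7592, 0.4741, -0.4459]
q̇ = J⁺·V = [0.2160, -0.4810, 0.1500, 0.5940, 0.2870, 0.6300]

0.2160 -0.4810 0.1500 0.5940 0.2870 0.6300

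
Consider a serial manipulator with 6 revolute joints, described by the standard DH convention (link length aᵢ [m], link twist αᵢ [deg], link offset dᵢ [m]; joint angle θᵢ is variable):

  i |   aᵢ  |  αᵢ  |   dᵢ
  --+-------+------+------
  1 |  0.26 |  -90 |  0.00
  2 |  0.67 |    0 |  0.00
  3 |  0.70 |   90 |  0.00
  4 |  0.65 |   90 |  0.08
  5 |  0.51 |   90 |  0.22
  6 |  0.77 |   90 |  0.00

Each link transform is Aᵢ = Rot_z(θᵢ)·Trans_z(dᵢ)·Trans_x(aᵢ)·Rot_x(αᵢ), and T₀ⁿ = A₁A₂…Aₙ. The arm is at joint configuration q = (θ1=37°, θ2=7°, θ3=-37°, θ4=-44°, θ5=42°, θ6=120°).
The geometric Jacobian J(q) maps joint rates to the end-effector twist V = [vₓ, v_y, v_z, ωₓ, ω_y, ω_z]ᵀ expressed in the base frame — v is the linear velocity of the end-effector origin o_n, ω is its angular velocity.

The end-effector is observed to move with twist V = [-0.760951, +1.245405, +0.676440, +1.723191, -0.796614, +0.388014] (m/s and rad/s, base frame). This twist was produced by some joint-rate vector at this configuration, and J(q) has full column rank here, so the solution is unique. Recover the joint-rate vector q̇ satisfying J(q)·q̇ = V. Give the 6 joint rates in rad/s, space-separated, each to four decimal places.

0.7170 -0.6070 -0.9700 -0.1700 -0.3560 0.7580

o_n = [1.7956, -0.0919, 0.3692]
J₁: ẑ×o_n = [0.0919, 1.7956, -0.0000], ω = ẑ
J2: z=[-0.6018, 0.7986, 0.0000] o=[0.2076, 0.1565, 0.0000] → [0.2949, 0.2222, -1.1187, -0.6018, 0.7986, 0.0000]
J3: z=[-0.6018, 0.7986, 0.0000] o=[0.7387, 0.5567, -0.0817] → [0.3601, 0.2714, -0.4537, -0.6018, 0.7986, 0.0000]
J4: z=[-0.3993, -0.3009, 0.8660] o=[1.2229, 0.9215, 0.2683] → [0.8473, 0.5362, 0.5770, -0.3993, -0.3009, 0.8660]
J5: z=[-0.0475, -0.9365, -0.3473] o=[1.7861, 0.7805, 0.5714] → [-0.1137, -0.0129, 0.0504, -0.0475, -0.9365, -0.3473]
J6: z=[0.9094, 0.1033, -0.4029] o=[1.9863, 0.4036, 0.9269] → [-0.2572, 0.5840, -0.4309, 0.9094, 0.1033, -0.4029]
q̇ = J⁺·V = [0.7170, -0.6070, -0.9700, -0.1700, -0.3560, 0.7580]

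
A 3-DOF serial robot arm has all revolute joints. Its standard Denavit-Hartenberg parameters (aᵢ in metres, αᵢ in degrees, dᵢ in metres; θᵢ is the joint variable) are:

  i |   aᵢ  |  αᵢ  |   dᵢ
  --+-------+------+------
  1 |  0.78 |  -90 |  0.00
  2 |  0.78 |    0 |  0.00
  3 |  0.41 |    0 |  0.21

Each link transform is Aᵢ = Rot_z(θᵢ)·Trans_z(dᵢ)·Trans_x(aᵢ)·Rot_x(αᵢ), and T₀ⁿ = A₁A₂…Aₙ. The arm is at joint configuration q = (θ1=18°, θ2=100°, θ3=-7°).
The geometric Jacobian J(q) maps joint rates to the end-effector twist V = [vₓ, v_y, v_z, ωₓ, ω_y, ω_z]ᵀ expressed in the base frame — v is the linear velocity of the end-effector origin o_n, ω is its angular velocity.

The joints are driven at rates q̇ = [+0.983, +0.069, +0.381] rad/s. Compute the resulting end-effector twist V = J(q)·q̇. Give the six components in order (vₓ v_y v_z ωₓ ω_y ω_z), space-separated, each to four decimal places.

-0.6112 0.4454 0.0190 -0.1391 0.4280 0.9830

o_n = [0.5277, 0.3923, -1.1776]
J₁: ẑ×o_n = [-0.3923, 0.5277, 0.0000], ω = ẑ
J2: z=[-0.3090, 0.9511, 0.0000] o=[0.7418, 0.2410, 0.0000] → [-1.1200, -0.3639, 0.1569, -0.3090, 0.9511, 0.0000]
J3: z=[-0.3090, 0.9511, 0.0000] o=[0.6130, 0.1992, -0.7682] → [-0.3894, -0.1265, 0.0215, -0.3090, 0.9511, 0.0000]
V = J·q̇ = [-0.6112, 0.4454, 0.0190, -0.1391, 0.4280, 0.9830]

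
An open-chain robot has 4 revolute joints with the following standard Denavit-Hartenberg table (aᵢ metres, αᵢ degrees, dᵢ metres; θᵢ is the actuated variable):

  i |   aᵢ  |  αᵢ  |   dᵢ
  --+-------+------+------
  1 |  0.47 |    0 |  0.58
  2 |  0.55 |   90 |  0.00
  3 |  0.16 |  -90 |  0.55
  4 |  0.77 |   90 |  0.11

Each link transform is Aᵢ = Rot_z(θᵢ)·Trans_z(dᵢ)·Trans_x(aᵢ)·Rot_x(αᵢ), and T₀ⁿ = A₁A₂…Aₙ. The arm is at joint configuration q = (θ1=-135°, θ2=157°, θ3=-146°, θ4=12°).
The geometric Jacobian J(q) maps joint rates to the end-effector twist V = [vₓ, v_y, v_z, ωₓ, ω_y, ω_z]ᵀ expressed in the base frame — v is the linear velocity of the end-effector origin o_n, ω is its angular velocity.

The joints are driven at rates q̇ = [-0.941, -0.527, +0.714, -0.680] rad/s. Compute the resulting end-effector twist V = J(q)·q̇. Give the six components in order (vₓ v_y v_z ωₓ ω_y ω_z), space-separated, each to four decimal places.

o_n = [-0.3212, -0.7484, -0.0218]
J₁: ẑ×o_n = [0.7484, -0.3212, 0.0000], ω = ẑ
J2: z=[0.0000, 0.0000, 1.0000] o=[-0.3323, -0.3323, 0.5800] → [0.4160, 0.0111, -0.0000, 0.0000, 0.0000, 1.0000]
J3: z=[0.3746, -0.9272, 0.0000] o=[0.1776, -0.1263, 0.5800] → [0.5580, 0.2255, -0.6955, 0.3746, -0.9272, 0.0000]
J4: z=[0.5185, 0.2095, -0.8290] o=[0.2607, -0.6859, 0.4905] → [-0.1591, 0.7480, 0.0895, 0.5185, 0.2095, -0.8290]
V = J·q̇ = [-0.4169, -0.0513, -0.5575, -0.0851, -0.8045, -0.9043]

-0.4169 -0.0513 -0.5575 -0.0851 -0.8045 -0.9043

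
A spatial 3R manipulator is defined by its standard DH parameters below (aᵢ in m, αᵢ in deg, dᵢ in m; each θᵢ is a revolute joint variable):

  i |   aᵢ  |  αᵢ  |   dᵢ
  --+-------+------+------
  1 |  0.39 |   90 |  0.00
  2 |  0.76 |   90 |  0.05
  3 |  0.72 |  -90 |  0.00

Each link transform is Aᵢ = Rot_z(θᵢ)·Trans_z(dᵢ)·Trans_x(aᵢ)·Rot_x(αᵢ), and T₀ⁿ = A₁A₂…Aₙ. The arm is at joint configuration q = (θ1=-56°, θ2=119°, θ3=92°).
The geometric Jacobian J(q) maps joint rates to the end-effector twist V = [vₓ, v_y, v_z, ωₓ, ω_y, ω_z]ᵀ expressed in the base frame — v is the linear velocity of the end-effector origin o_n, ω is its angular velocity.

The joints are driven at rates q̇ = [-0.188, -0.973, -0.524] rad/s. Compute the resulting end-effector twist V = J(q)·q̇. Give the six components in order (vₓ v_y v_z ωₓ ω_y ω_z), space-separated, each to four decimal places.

0.1504 -0.2579 0.6764 0.5504 0.9240 -0.4420

o_n = [-0.6191, -0.4583, 0.6427]
J₁: ẑ×o_n = [0.4583, -0.6191, 0.0000], ω = ẑ
J2: z=[-0.8290, -0.5592, 0.0000] o=[0.2181, -0.3233, 0.0000] → [-0.3594, 0.5329, -0.3563, -0.8290, -0.5592, 0.0000]
J3: z=[0.4891, -0.7251, 0.4848] o=[-0.0294, -0.0458, 0.6647] → [0.2159, -0.2752, -0.6293, 0.4891, -0.7251, 0.4848]
V = J·q̇ = [0.1504, -0.2579, 0.6764, 0.5504, 0.9240, -0.4420]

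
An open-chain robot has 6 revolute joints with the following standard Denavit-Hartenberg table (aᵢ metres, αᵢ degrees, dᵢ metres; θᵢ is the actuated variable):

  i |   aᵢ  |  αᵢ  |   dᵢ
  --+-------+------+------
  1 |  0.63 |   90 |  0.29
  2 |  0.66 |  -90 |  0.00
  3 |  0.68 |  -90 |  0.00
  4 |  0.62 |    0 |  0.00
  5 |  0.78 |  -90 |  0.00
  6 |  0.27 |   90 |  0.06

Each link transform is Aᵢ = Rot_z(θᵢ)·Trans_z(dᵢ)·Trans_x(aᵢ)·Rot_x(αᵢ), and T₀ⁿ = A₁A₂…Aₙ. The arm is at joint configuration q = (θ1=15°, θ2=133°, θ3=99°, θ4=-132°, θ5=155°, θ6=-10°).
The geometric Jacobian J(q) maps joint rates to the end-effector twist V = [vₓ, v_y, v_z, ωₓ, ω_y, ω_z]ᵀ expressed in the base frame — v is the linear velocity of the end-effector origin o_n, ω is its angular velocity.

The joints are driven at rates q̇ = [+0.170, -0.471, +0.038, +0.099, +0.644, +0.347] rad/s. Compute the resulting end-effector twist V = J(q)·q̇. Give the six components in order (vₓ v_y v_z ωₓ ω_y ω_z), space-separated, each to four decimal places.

0.4133 -0.1138 0.6541 0.6111 0.3924 -0.1593

o_n = [0.0246, 1.2306, 0.6032]
J₁: ẑ×o_n = [-1.2306, 0.0246, 0.0000], ω = ẑ
J2: z=[0.2588, -0.9659, 0.0000] o=[0.6085, 0.1631, 0.2900] → [-0.3025, -0.0811, -0.2877, 0.2588, -0.9659, 0.0000]
J3: z=[-0.7064, -0.1893, -0.6820] o=[0.1738, 0.0466, 0.7727] → [0.8396, -0.0180, -0.8647, -0.7064, -0.1893, -0.6820]
J4: z=[0.6911, 0.0232, -0.7223] o=[0.0700, 0.7141, 0.6949] → [0.3710, 0.0962, 0.3580, 0.6911, 0.0232, -0.7223]
J5: z=[0.6911, 0.0232, -0.7223] o=[-0.1922, 0.2196, 0.4281] → [0.7343, -0.2776, 0.6937, 0.6911, 0.0232, -0.7223]
J6: z=[0.7099, -0.2093, 0.6725] o=[-0.0864, 0.9821, 0.5538] → [-0.1774, 0.0397, 0.1996, 0.7099, -0.2093, 0.6725]
V = J·q̇ = [0.4133, -0.1138, 0.6541, 0.6111, 0.3924, -0.1593]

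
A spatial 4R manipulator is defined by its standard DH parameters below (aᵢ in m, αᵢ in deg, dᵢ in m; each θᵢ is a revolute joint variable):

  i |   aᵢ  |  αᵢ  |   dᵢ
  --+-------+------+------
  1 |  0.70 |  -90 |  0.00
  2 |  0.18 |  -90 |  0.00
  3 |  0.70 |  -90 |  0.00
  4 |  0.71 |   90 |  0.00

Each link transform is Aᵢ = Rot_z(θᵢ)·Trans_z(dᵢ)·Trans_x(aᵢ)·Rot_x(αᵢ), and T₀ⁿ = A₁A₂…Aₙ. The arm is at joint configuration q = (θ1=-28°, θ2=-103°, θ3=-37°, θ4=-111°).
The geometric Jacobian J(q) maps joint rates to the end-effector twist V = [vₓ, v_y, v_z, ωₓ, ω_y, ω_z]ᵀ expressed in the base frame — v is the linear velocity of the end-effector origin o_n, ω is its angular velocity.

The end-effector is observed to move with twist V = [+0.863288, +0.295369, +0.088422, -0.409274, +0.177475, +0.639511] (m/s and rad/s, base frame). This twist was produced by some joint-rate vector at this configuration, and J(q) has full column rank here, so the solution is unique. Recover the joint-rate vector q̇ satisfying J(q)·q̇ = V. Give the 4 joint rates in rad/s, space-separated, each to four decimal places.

o_n = [1.2078, -0.3385, 0.6712]
J₁: ẑ×o_n = [0.3385, 1.2078, -0.0000], ω = ẑ
J2: z=[0.4695, 0.8829, 0.0000] o=[0.6181, -0.3286, 0.0000] → [0.5926, -0.3151, -0.5253, 0.4695, 0.8829, 0.0000]
J3: z=[0.8603, -0.4574, 0.2250] o=[0.5823, -0.3096, 0.1754] → [-0.2203, -0.2859, 0.2613, 0.8603, -0.4574, 0.2250]
J4: z=[-0.4945, -0.6416, 0.5864] o=[0.6690, 0.1214, 0.7201] → [0.3010, 0.2917, 0.5730, -0.4945, -0.6416, 0.5864]
q̇ = J⁺·V = [0.1270, 0.7600, -0.3180, 0.9960]

0.1270 0.7600 -0.3180 0.9960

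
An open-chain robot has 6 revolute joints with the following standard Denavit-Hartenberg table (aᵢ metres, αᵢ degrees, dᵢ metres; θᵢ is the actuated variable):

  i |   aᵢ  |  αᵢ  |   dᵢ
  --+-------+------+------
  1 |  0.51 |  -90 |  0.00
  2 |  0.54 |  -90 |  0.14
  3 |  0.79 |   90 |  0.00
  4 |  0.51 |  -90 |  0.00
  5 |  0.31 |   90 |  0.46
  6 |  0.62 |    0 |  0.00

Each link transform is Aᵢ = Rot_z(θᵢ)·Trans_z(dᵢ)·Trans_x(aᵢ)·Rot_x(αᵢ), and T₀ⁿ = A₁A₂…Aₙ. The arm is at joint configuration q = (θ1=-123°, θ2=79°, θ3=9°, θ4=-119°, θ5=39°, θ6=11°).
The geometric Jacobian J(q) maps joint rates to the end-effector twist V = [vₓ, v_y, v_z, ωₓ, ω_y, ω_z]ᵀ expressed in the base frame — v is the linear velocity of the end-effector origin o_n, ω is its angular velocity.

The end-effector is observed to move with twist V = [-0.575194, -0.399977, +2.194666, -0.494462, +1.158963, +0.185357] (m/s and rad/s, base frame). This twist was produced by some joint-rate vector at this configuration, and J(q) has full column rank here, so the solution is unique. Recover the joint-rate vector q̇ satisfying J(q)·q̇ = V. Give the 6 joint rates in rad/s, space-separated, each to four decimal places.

o_n = [-1.5724, -1.4282, -0.8646]
J₁: ẑ×o_n = [1.4282, -1.5724, 0.0000], ω = ẑ
J2: z=[0.8387, -0.5446, 0.0000] o=[-0.2778, -0.4277, 0.0000] → [0.4709, 0.7251, -1.5442, 0.8387, -0.5446, 0.0000]
J3: z=[0.5346, 0.8233, -0.1908] o=[-0.2165, -0.5904, -0.5301] → [-0.4353, 0.4376, 0.6684, 0.5346, 0.8233, -0.1908]
J4: z=[0.8121, -0.5630, -0.1536] o=[-0.4012, -0.6479, -1.2960] → [-0.3627, -0.1705, -1.2930, 0.8121, -0.5630, -0.1536]
J5: z=[-0.4637, -0.4628, -0.7555] o=[-0.5819, -0.9971, -0.9712] → [-0.3750, 0.7977, -0.2586, -0.4637, -0.4628, -0.7555]
J6: z=[0.4082, -0.8684, 0.2815] o=[-1.0389, -1.2652, -1.1353] → [-0.1892, -0.2607, -0.5298, 0.4082, -0.8684, 0.2815]
q̇ = J⁺·V = [-0.2050, -0.8080, 0.4880, -0.4620, -0.4760, 0.1880]

-0.2050 -0.8080 0.4880 -0.4620 -0.4760 0.1880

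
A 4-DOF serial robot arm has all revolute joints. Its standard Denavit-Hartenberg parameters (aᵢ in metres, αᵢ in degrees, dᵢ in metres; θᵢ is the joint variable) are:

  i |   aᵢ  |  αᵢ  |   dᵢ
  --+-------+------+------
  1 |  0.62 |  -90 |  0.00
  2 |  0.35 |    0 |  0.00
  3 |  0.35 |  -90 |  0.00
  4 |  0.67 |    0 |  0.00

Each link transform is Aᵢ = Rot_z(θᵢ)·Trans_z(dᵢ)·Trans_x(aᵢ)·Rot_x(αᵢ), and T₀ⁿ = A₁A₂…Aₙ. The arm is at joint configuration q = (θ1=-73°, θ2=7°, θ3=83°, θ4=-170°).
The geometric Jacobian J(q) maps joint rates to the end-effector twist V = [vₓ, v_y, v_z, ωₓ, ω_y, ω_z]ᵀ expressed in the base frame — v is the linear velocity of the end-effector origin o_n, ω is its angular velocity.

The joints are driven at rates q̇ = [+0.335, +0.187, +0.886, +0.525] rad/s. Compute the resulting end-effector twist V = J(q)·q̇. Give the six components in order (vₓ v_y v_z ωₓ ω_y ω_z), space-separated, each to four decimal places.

0.7247 -0.0770 -0.1260 0.8726 0.8158 0.3350

o_n = [0.3941, -0.8911, 0.2672]
J₁: ẑ×o_n = [0.8911, 0.3941, -0.0000], ω = ẑ
J2: z=[0.9563, 0.2924, 0.0000] o=[0.1813, -0.5929, 0.0000] → [0.0781, -0.2555, -0.3474, 0.9563, 0.2924, 0.0000]
J3: z=[0.9563, 0.2924, 0.0000] o=[0.2828, -0.9251, -0.0427] → [0.0906, -0.2963, -0.0000, 0.9563, 0.2924, 0.0000]
J4: z=[-0.2924, 0.9563, -0.0000] o=[0.2828, -0.9251, -0.3927] → [0.6310, 0.1929, -0.1163, -0.2924, 0.9563, -0.0000]
V = J·q̇ = [0.7247, -0.0770, -0.1260, 0.8726, 0.8158, 0.3350]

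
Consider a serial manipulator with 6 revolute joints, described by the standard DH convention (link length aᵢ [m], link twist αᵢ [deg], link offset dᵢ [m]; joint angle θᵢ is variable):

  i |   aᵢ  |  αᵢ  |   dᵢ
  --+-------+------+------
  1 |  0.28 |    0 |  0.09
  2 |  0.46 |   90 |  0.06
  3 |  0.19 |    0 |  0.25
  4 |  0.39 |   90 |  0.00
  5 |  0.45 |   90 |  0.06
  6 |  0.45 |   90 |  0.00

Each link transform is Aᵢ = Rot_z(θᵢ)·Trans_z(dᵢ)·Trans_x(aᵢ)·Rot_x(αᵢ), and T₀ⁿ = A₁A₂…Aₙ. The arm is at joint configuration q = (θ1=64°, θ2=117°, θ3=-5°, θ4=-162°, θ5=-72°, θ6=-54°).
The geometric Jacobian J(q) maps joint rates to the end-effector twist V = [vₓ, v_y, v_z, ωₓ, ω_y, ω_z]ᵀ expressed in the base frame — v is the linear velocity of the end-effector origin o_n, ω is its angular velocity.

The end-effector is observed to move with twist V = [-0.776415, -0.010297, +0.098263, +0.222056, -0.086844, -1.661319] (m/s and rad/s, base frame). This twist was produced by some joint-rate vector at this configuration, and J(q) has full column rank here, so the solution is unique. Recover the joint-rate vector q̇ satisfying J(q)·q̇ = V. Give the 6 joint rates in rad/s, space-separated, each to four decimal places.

-0.3370 -0.3600 -0.2850 0.0540 -0.8900 -0.4540

o_n = [0.0077, -0.1799, -0.3002]
J₁: ẑ×o_n = [0.1799, 0.0077, -0.0000], ω = ẑ
J2: z=[0.0000, 0.0000, 1.0000] o=[0.1227, 0.2517, 0.0900] → [0.4316, -0.1150, 0.0000, 0.0000, 0.0000, 1.0000]
J3: z=[-0.0175, 0.9998, 0.0000] o=[-0.3372, 0.2436, 0.1500] → [-0.4502, -0.0079, -0.3375, -0.0175, 0.9998, 0.0000]
J4: z=[-0.0175, 0.9998, 0.0000] o=[-0.5308, 0.4903, 0.1334] → [-0.4336, -0.0076, -0.5267, -0.0175, 0.9998, 0.0000]
J5: z=[0.2249, 0.0039, 0.9744] o=[-0.1509, 0.4969, 0.0457] → [0.6582, 0.2323, -0.1529, 0.2249, 0.0039, 0.9744]
J6: z=[-0.9211, -0.3251, 0.2139] o=[0.0056, 0.0716, 0.0729] → [0.1751, -0.3432, 0.2324, -0.9211, -0.3251, 0.2139]
q̇ = J⁺·V = [-0.3370, -0.3600, -0.2850, 0.0540, -0.8900, -0.4540]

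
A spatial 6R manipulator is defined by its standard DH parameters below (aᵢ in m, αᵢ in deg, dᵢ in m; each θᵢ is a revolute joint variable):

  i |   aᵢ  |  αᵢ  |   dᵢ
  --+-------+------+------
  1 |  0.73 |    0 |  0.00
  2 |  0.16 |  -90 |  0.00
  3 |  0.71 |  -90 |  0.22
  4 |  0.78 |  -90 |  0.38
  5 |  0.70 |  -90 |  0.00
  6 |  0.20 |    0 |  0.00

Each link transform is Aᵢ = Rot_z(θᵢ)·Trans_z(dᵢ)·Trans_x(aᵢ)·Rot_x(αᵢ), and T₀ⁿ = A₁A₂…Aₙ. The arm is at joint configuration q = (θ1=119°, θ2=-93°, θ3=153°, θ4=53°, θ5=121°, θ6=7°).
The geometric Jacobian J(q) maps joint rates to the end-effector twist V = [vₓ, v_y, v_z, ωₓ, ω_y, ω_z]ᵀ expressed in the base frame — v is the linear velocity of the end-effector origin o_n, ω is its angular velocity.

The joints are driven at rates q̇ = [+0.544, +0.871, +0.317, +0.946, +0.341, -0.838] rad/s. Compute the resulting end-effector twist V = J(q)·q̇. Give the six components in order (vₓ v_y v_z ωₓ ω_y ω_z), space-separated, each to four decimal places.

o_n = [-0.7798, 0.4100, -0.7655]
J₁: ẑ×o_n = [-0.4100, -0.7798, 0.0000], ω = ẑ
J2: z=[0.0000, 0.0000, 1.0000] o=[-0.3539, 0.6385, 0.0000] → [0.2285, -0.4259, 0.0000, 0.0000, 0.0000, 1.0000]
J3: z=[-0.4384, 0.8988, 0.0000] o=[-0.2101, 0.7086, 0.0000] → [-0.6880, -0.3356, 0.6429, -0.4384, 0.8988, 0.0000]
J4: z=[-0.4080, -0.1990, 0.8910] o=[-0.8751, 0.6290, -0.3223] → [0.2834, -0.0959, 0.1084, -0.4080, -0.1990, 0.8910]
J5: z=[0.9034, -0.2290, 0.3626] o=[-1.1330, -0.1898, -0.1969] → [-0.0873, 0.6418, 0.6228, 0.9034, -0.2290, 0.3626]
J6: z=[-0.0971, 0.7143, 0.6931] o=[-0.8407, 0.2731, -0.6330] → [-0.1895, 0.0293, -0.0568, -0.0971, 0.7143, 0.6931]
V = J·q̇ = [0.1550, -0.7979, 0.5663, -0.1355, -0.5800, 1.8007]

0.1550 -0.7979 0.5663 -0.1355 -0.5800 1.8007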